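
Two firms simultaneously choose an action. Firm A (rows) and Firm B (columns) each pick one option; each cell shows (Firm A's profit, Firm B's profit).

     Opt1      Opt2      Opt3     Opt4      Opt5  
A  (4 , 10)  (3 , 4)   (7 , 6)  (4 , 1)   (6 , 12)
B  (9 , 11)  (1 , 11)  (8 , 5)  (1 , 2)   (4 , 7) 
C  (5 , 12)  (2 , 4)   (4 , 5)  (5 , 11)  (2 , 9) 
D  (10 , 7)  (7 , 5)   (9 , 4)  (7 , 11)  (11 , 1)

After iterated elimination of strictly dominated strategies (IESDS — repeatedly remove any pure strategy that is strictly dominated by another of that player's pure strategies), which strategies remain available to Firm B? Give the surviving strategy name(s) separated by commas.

Opt4

For Firm A, D strictly dominates A on the remaining columns (Opt1: 10>4, Opt2: 7>3, Opt3: 9>7, Opt4: 7>4, Opt5: 11>6); eliminate A.
Row B is eliminated: D beats it against every remaining column (Opt1: 10>9, Opt2: 7>1, Opt3: 9>8, Opt4: 7>1, Opt5: 11>4).
Firm A's strategy C is strictly dominated by D (Opt1: 10>5, Opt2: 7>2, Opt3: 9>4, Opt4: 7>5, Opt5: 11>2) and is removed.
Column Opt1 is eliminated: Opt4 beats it against every remaining row (D: 11>7).
Column Opt2 is eliminated: Opt4 beats it against every remaining row (D: 11>5).
For Firm B, Opt4 strictly dominates Opt3 on the remaining rows (D: 11>4); eliminate Opt3.
Firm B's strategy Opt5 is strictly dominated by Opt4 (D: 11>1) and is removed.
Among the remaining strategies, none is strictly dominated by another pure strategy of the same player, so the elimination stops.
Surviving strategies — Firm A: {D}; Firm B: {Opt4}.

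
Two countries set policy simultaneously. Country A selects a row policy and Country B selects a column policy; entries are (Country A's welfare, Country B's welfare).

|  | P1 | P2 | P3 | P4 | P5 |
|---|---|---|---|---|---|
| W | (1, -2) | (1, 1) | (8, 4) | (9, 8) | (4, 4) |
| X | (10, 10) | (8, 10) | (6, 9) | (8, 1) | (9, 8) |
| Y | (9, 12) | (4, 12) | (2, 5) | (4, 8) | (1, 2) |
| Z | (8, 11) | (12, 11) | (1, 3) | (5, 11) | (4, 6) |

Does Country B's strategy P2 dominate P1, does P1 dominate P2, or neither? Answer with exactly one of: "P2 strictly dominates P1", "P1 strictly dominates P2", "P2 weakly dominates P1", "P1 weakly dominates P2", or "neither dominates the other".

P2 weakly dominates P1

Compare P2 to P1 across each choice by Country A: W: 1>-2, X: 10=10, Y: 12=12, Z: 11=11.
P2 is at least as good everywhere and strictly better somewhere (tied only at X, Y, Z), so P2 weakly but not strictly dominates P1.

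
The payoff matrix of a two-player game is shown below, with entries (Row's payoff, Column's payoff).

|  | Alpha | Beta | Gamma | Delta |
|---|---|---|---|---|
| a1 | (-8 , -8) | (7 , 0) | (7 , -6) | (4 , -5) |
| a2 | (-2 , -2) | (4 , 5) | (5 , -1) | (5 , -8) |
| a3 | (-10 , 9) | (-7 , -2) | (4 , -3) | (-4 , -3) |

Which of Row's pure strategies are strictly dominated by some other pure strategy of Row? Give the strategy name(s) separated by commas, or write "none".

a1 is not dominated — it holds its own against a2 at Beta (7>4); a3 at Alpha (-8>-10).
Nothing dominates a2: a1 at Alpha (-2>-8); a3 at Alpha (-2>-10).
a3 is strictly dominated by a1 (Alpha: -8>-10, Beta: 7>-7, Gamma: 7>4, Delta: 4>-4).

a3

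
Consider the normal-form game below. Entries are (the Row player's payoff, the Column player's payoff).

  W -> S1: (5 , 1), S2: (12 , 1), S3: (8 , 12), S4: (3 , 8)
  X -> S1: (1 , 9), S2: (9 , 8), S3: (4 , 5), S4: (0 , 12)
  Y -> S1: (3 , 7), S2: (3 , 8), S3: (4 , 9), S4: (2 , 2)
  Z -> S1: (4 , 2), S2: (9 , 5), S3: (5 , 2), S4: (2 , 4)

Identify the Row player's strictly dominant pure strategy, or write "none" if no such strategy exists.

W

W vs X: S1: 5>1, S2: 12>9, S3: 8>4, S4: 3>0.
W vs Y: S1: 5>3, S2: 12>3, S3: 8>4, S4: 3>2.
W vs Z: S1: 5>4, S2: 12>9, S3: 8>5, S4: 3>2.
W strictly beats every other strategy against every opponent action, so it is strictly dominant.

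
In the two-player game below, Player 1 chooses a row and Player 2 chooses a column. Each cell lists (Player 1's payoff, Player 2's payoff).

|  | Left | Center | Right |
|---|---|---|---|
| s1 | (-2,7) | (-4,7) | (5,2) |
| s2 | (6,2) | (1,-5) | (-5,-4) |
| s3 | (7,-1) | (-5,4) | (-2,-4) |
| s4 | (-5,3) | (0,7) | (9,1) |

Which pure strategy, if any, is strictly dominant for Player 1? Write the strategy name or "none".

s1 fails to dominate s2 at Left (-2<6).
s2 fails to dominate s1 at Right (-5<5).
s3 fails to dominate s1 at Center (-5<-4).
s4 fails to dominate s1 at Left (-5<-2).
No single strategy dominates all the others.

none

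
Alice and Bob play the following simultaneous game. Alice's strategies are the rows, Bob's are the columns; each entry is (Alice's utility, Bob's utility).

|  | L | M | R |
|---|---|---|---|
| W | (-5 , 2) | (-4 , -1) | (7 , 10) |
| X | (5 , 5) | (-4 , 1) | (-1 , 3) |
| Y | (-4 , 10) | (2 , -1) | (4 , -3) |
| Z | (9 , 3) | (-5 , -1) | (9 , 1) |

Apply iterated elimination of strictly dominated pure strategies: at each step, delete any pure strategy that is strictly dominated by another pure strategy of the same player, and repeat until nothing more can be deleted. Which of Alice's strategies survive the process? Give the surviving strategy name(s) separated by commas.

Z

Bob's strategy M is strictly dominated by L (W: 2>-1, X: 5>1, Y: 10>-1, Z: 3>-1) and is removed.
Row W is eliminated: Z beats it against every remaining column (L: 9>-5, R: 9>7).
For Alice, Z strictly dominates X on the remaining columns (L: 9>5, R: 9>-1); eliminate X.
Row Y is eliminated: Z beats it against every remaining column (L: 9>-4, R: 9>4).
For Bob, L strictly dominates R on the remaining rows (Z: 3>1); eliminate R.
Among the remaining strategies, none is strictly dominated by another pure strategy of the same player, so the elimination stops.
Surviving strategies — Alice: {Z}; Bob: {L}.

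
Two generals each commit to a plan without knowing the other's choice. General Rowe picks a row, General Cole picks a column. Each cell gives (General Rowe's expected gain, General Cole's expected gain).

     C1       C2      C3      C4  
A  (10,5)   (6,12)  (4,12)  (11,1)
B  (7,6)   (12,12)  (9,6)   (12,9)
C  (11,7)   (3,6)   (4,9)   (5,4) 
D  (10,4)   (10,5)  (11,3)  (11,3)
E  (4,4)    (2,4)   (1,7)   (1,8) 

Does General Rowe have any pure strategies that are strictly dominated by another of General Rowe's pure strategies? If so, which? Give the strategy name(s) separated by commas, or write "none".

E

A: no other strategy beats it everywhere (B at C1 (10>7); C at C2 (6>3); D at C1 (10=10); E at C1 (10>4)).
Nothing dominates B: A at C2 (12>6); C at C2 (12>3); D at C2 (12>10); E at C1 (7>4).
C is not dominated — it holds its own against A at C1 (11>10); B at C1 (11>7); D at C1 (11>10); E at C1 (11>4).
Nothing dominates D: A at C1 (10=10); B at C1 (10>7); C at C2 (10>3); E at C1 (10>4).
E is strictly dominated by A (C1: 10>4, C2: 6>2, C3: 4>1, C4: 11>1).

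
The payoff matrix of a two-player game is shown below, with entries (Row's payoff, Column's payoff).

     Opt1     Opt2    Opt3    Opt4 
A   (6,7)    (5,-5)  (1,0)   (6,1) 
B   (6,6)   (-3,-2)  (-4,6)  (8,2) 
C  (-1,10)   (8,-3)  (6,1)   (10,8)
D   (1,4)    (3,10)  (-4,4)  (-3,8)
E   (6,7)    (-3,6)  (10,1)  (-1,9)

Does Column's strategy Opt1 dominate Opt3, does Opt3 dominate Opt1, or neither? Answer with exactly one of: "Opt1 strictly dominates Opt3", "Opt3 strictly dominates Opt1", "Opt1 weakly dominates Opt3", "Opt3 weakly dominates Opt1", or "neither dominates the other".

Compare Opt1 to Opt3 across each opponent action: A: 7>0, B: 6=6, C: 10>1, D: 4=4, E: 7>1.
Opt1 is at least as good everywhere and strictly better somewhere (tied only at B, D), so Opt1 weakly but not strictly dominates Opt3.

Opt1 weakly dominates Opt3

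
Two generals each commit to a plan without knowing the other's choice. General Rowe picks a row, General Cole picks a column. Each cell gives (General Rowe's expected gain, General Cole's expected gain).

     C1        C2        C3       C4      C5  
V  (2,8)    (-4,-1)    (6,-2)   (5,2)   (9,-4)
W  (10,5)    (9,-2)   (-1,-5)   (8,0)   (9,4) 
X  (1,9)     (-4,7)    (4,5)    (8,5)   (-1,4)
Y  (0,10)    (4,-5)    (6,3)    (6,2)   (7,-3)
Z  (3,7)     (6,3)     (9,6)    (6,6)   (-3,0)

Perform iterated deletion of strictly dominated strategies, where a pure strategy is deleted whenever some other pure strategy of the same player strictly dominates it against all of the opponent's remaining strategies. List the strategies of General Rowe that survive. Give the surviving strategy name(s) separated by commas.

For General Cole, C1 strictly dominates C2 on the remaining rows (V: 8>-1, W: 5>-2, X: 9>7, Y: 10>-5, Z: 7>3); eliminate C2.
Column C3 is eliminated: C1 beats it against every remaining row (V: 8>-2, W: 5>-5, X: 9>5, Y: 10>3, Z: 7>6).
For General Rowe, W strictly dominates Y on the remaining columns (C1: 10>0, C4: 8>6, C5: 9>7); eliminate Y.
Row Z is eliminated: W beats it against every remaining column (C1: 10>3, C4: 8>6, C5: 9>-3).
General Cole's strategy C4 is strictly dominated by C1 (V: 8>2, W: 5>0, X: 9>5) and is removed.
General Rowe's strategy X is strictly dominated by V (C1: 2>1, C5: 9>-1) and is removed.
General Cole's strategy C5 is strictly dominated by C1 (V: 8>-4, W: 5>4) and is removed.
For General Rowe, W strictly dominates V on the remaining columns (C1: 10>2); eliminate V.
Among the remaining strategies, none is strictly dominated by another pure strategy of the same player, so the elimination stops.
Surviving strategies — General Rowe: {W}; General Cole: {C1}.

W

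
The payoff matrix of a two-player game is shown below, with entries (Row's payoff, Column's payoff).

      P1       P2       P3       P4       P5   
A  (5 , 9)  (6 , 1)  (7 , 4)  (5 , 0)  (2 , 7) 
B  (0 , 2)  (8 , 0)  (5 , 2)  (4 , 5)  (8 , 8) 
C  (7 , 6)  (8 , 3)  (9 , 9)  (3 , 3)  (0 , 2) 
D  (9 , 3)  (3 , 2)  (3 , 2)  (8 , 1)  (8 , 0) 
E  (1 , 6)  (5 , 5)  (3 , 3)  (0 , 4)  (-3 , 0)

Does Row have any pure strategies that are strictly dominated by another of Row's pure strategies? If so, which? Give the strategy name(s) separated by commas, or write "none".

E

Nothing dominates A: B at P1 (5>0); C at P4 (5>3); D at P2 (6>3); E at P1 (5>1).
B: no other strategy beats it everywhere (A at P2 (8>6); C at P2 (8=8); D at P2 (8>3); E at P2 (8>5)).
Nothing dominates C: A at P1 (7>5); B at P1 (7>0); D at P2 (8>3); E at P1 (7>1).
D is not dominated — it holds its own against A at P1 (9>5); B at P1 (9>0); C at P1 (9>7); E at P1 (9>1).
E: dominated, since A does at least as well everywhere (P1: 5>1, P2: 6>5, P3: 7>3, P4: 5>0, P5: 2>-3).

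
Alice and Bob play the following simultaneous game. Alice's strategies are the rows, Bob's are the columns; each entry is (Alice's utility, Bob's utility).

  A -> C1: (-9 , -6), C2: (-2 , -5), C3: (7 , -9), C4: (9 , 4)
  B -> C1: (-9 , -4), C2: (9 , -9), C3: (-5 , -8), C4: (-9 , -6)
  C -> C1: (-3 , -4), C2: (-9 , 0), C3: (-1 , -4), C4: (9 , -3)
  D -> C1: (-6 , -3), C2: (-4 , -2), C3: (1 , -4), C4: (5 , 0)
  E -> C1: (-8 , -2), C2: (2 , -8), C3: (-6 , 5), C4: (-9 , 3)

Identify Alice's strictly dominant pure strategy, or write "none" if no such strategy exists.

none

A fails to dominate B at C1 (-9=-9).
B fails to dominate A at C1 (-9=-9).
C fails to dominate A at C2 (-9<-2).
D fails to dominate A at C2 (-4<-2).
E fails to dominate A at C3 (-6<7).
No single strategy dominates all the others.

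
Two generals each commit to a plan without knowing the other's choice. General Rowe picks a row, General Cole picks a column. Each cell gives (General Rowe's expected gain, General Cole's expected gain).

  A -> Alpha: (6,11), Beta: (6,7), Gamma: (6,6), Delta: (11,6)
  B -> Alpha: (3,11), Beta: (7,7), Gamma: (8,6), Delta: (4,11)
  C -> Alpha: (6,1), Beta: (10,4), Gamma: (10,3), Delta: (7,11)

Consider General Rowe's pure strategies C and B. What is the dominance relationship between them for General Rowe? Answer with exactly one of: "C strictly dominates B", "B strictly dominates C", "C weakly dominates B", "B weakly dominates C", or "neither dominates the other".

C's payoffs vs B's, by General Cole's action — Alpha: 6>3, Beta: 10>7, Gamma: 10>8, Delta: 7>4.
Every comparison favours C, so C strictly dominates B.

C strictly dominates B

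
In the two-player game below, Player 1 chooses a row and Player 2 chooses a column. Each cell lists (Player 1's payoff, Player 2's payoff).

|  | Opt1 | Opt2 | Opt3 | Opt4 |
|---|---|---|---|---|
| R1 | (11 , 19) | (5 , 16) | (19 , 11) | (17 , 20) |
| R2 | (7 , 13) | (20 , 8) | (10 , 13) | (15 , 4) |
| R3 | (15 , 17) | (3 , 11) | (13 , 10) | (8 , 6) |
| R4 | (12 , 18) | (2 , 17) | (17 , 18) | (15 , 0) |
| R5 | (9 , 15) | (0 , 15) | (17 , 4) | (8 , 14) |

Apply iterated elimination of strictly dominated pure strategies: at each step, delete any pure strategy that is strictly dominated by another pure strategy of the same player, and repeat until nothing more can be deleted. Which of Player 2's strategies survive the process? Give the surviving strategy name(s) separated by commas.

Row R5 is eliminated: R1 beats it against every remaining column (Opt1: 11>9, Opt2: 5>0, Opt3: 19>17, Opt4: 17>8).
Column Opt2 is eliminated: Opt1 beats it against every remaining row (R1: 19>16, R2: 13>8, R3: 17>11, R4: 18>17).
Row R2 is eliminated: R1 beats it against every remaining column (Opt1: 11>7, Opt3: 19>10, Opt4: 17>15).
Among the remaining strategies, none is strictly dominated by another pure strategy of the same player, so the elimination stops.
Surviving strategies — Player 1: {R1, R3, R4}; Player 2: {Opt1, Opt3, Opt4}.

Opt1, Opt3, Opt4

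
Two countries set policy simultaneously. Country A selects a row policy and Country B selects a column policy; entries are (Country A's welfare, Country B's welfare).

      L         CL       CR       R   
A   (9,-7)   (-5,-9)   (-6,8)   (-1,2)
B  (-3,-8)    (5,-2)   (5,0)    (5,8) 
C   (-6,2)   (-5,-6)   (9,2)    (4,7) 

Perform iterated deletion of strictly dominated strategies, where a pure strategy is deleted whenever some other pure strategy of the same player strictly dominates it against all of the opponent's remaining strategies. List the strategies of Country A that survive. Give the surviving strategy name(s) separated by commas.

B

Column L is eliminated: R beats it against every remaining row (A: 2>-7, B: 8>-8, C: 7>2).
Row A is eliminated: B beats it against every remaining column (CL: 5>-5, CR: 5>-6, R: 5>-1).
Column CL is eliminated: CR beats it against every remaining row (B: 0>-2, C: 2>-6).
For Country B, R strictly dominates CR on the remaining rows (B: 8>0, C: 7>2); eliminate CR.
Country A's strategy C is strictly dominated by B (R: 5>4) and is removed.
Among the remaining strategies, none is strictly dominated by another pure strategy of the same player, so the elimination stops.
Surviving strategies — Country A: {B}; Country B: {R}.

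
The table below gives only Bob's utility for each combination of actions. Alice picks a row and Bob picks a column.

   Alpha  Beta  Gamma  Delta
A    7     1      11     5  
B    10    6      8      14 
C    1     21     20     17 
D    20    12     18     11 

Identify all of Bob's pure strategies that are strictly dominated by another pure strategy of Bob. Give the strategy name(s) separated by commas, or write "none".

Nothing dominates Alpha: Beta at A (7>1); Gamma at B (10>8); Delta at A (7>5).
Beta is not dominated — it holds its own against Alpha at C (21>1); Gamma at C (21>20); Delta at C (21>17).
Gamma: no other strategy beats it everywhere (Alpha at A (11>7); Beta at A (11>1); Delta at A (11>5)).
Delta is not dominated — it holds its own against Alpha at B (14>10); Beta at A (5>1); Gamma at B (14>8).

none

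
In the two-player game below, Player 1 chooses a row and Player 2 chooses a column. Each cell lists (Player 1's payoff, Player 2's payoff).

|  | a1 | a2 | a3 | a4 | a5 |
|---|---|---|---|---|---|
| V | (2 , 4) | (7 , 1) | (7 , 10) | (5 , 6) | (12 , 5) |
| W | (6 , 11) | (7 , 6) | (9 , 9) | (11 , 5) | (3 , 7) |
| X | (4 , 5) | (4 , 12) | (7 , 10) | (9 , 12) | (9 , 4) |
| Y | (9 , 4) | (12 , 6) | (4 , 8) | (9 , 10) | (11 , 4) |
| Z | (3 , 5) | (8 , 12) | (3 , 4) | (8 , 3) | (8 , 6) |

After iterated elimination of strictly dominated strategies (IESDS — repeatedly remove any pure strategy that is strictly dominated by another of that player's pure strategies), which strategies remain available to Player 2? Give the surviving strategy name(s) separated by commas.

Row Z is eliminated: Y beats it against every remaining column (a1: 9>3, a2: 12>8, a3: 4>3, a4: 9>8, a5: 11>8).
Column a5 is eliminated: a3 beats it against every remaining row (V: 10>5, W: 9>7, X: 10>4, Y: 8>4).
For Player 1, W strictly dominates X on the remaining columns (a1: 6>4, a2: 7>4, a3: 9>7, a4: 11>9); eliminate X.
Player 2's strategy a2 is strictly dominated by a3 (V: 10>1, W: 9>6, Y: 8>6) and is removed.
Row V is eliminated: W beats it against every remaining column (a1: 6>2, a3: 9>7, a4: 11>5).
Among the remaining strategies, none is strictly dominated by another pure strategy of the same player, so the elimination stops.
Surviving strategies — Player 1: {W, Y}; Player 2: {a1, a3, a4}.

a1, a3, a4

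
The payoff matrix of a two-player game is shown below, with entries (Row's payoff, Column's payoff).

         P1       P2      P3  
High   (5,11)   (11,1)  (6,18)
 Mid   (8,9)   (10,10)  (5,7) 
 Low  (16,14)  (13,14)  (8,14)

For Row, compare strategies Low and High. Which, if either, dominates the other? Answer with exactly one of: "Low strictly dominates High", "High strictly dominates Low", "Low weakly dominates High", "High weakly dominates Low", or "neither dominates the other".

Low's payoffs vs High's, by Column's action — P1: 16>5, P2: 13>11, P3: 8>6.
Every comparison favours Low, so Low strictly dominates High.

Low strictly dominates High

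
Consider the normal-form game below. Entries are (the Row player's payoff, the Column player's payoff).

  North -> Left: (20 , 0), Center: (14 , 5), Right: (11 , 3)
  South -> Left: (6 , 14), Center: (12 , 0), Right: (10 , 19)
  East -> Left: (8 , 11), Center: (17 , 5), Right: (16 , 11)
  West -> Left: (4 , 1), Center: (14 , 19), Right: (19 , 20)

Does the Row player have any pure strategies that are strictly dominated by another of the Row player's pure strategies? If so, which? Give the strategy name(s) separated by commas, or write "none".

Nothing dominates North: South at Left (20>6); East at Left (20>8); West at Left (20>4).
South: dominated, since North does at least as well everywhere (Left: 20>6, Center: 14>12, Right: 11>10).
Nothing dominates East: North at Center (17>14); South at Left (8>6); West at Left (8>4).
Nothing dominates West: North at Center (14=14); South at Center (14>12); East at Right (19>16).

South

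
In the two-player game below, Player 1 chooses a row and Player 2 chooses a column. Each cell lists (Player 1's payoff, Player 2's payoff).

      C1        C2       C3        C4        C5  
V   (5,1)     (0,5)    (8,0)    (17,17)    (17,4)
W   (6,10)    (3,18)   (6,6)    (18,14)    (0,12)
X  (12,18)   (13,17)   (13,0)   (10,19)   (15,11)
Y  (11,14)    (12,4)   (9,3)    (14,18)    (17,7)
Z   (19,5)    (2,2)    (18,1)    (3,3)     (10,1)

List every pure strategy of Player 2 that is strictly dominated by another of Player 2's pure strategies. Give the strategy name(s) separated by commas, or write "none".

C3, C5

Nothing dominates C1: C2 at X (18>17); C3 at V (1>0); C4 at Z (5>3); C5 at X (18>11).
C2 is not dominated — it holds its own against C1 at V (5>1); C3 at V (5>0); C4 at W (18>14); C5 at V (5>4).
C3: dominated, since C1 does at least as well everywhere (V: 1>0, W: 10>6, X: 18>0, Y: 14>3, Z: 5>1).
C4 is not dominated — it holds its own against C1 at V (17>1); C2 at V (17>5); C3 at V (17>0); C5 at V (17>4).
C5 is strictly dominated by C4 (V: 17>4, W: 14>12, X: 19>11, Y: 18>7, Z: 3>1).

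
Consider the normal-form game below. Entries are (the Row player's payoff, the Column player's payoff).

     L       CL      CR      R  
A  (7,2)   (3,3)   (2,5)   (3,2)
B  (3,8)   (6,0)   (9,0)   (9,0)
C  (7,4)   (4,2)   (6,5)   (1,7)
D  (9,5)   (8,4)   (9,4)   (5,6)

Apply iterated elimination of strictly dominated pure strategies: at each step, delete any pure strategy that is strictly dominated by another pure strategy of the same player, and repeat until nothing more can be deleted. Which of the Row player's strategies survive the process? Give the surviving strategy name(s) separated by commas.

For the Row player, D strictly dominates A on the remaining columns (L: 9>7, CL: 8>3, CR: 9>2, R: 5>3); eliminate A.
Row C is eliminated: D beats it against every remaining column (L: 9>7, CL: 8>4, CR: 9>6, R: 5>1).
For the Column player, L strictly dominates CL on the remaining rows (B: 8>0, D: 5>4); eliminate CL.
Column CR is eliminated: L beats it against every remaining row (B: 8>0, D: 5>4).
Among the remaining strategies, none is strictly dominated by another pure strategy of the same player, so the elimination stops.
Surviving strategies — the Row player: {B, D}; the Column player: {L, R}.

B, D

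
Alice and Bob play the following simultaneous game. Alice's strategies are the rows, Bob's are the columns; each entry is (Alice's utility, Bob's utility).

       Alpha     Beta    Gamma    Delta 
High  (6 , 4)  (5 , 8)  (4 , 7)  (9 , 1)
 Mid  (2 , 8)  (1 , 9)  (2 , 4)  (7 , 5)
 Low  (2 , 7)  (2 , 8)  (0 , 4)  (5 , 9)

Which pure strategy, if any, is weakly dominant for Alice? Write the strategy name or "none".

High

High vs Mid: Alpha: 6>2, Beta: 5>1, Gamma: 4>2, Delta: 9>7.
High vs Low: Alpha: 6>2, Beta: 5>2, Gamma: 4>0, Delta: 9>5.
High is at least as good as every other strategy against every opponent action, so it is weakly dominant.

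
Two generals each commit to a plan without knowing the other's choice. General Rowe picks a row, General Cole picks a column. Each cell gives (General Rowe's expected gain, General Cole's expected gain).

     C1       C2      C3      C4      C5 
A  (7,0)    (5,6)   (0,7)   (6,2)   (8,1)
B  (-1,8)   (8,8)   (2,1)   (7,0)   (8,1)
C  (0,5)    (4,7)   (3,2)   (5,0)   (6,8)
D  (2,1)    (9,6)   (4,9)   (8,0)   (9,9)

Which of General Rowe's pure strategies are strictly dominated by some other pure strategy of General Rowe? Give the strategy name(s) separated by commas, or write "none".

A is not dominated — it holds its own against B at C1 (7>-1); C at C1 (7>0); D at C1 (7>2).
D strictly dominates B — C1: 2>-1, C2: 9>8, C3: 4>2, C4: 8>7, C5: 9>8.
C is strictly dominated by D (C1: 2>0, C2: 9>4, C3: 4>3, C4: 8>5, C5: 9>6).
D: no other strategy beats it everywhere (A at C2 (9>5); B at C1 (2>-1); C at C1 (2>0)).

B, C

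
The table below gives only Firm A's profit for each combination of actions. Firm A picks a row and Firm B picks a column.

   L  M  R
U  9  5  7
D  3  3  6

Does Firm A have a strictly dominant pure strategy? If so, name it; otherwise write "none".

U

U vs D: L: 9>3, M: 5>3, R: 7>6.
U strictly beats every other strategy against every opponent action, so it is strictly dominant.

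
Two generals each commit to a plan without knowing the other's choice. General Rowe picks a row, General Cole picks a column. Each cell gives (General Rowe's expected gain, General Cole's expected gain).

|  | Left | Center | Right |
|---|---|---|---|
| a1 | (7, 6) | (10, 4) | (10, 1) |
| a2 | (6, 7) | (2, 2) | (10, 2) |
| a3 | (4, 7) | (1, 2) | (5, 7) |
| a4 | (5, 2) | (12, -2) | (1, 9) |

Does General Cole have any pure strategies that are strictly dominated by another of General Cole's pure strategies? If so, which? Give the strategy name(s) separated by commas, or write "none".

Center

Nothing dominates Left: Center at a1 (6>4); Right at a1 (6>1).
Center: dominated, since Left does at least as well everywhere (a1: 6>4, a2: 7>2, a3: 7>2, a4: 2>-2).
Right: no other strategy beats it everywhere (Left at a3 (7=7); Center at a2 (2=2)).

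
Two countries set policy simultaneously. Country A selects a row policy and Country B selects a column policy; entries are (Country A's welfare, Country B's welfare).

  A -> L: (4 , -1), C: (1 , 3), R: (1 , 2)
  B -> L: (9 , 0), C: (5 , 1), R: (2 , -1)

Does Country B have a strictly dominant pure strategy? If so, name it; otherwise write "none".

C vs L: A: 3>-1, B: 1>0.
C vs R: A: 3>2, B: 1>-1.
C strictly beats every other strategy against every opponent action, so it is strictly dominant.

C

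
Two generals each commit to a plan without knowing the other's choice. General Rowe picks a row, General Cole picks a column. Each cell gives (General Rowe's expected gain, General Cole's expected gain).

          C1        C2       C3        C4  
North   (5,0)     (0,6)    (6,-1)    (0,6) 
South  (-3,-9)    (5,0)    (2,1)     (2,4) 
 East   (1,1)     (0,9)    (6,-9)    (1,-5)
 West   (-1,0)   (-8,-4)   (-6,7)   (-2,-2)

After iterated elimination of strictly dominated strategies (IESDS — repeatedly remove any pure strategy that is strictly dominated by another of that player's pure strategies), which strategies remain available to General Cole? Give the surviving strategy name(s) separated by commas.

General Rowe's strategy West is strictly dominated by North (C1: 5>-1, C2: 0>-8, C3: 6>-6, C4: 0>-2) and is removed.
Column C1 is eliminated: C2 beats it against every remaining row (North: 6>0, South: 0>-9, East: 9>1).
General Cole's strategy C3 is strictly dominated by C4 (North: 6>-1, South: 4>1, East: -5>-9) and is removed.
For General Rowe, South strictly dominates North on the remaining columns (C2: 5>0, C4: 2>0); eliminate North.
Row East is eliminated: South beats it against every remaining column (C2: 5>0, C4: 2>1).
General Cole's strategy C2 is strictly dominated by C4 (South: 4>0) and is removed.
Among the remaining strategies, none is strictly dominated by another pure strategy of the same player, so the elimination stops.
Surviving strategies — General Rowe: {South}; General Cole: {C4}.

C4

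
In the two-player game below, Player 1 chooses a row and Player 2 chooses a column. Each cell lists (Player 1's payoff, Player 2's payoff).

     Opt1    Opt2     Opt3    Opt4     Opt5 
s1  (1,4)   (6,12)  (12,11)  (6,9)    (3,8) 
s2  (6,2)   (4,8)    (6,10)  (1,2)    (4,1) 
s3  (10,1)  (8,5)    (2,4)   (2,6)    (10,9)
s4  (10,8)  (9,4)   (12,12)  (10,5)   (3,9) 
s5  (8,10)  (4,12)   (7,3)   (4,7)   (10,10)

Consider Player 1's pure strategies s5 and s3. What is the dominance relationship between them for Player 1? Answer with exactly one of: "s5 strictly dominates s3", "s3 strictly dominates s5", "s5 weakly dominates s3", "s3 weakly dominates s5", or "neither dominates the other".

neither dominates the other

s5's payoffs vs s3's, by Player 2's action — Opt1: 8<10, Opt2: 4<8, Opt3: 7>2, Opt4: 4>2, Opt5: 10=10.
s5 does better at Opt3, Opt4 but worse at Opt1, Opt2; neither strategy dominates the other.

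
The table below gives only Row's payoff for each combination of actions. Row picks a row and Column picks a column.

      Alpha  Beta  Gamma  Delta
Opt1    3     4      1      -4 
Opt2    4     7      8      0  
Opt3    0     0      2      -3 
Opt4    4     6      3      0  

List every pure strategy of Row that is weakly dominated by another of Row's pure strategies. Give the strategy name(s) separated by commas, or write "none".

Opt1, Opt3, Opt4

Opt2 weakly dominates Opt1 — Alpha: 4>3, Beta: 7>4, Gamma: 8>1, Delta: 0>-4.
Nothing dominates Opt2: Opt1 at Alpha (4>3); Opt3 at Alpha (4>0); Opt4 at Beta (7>6).
Opt3 is weakly dominated by Opt2 (Alpha: 4>0, Beta: 7>0, Gamma: 8>2, Delta: 0>-3).
Opt4 is weakly dominated by Opt2 (Alpha: 4=4, Beta: 7>6, Gamma: 8>3, Delta: 0=0).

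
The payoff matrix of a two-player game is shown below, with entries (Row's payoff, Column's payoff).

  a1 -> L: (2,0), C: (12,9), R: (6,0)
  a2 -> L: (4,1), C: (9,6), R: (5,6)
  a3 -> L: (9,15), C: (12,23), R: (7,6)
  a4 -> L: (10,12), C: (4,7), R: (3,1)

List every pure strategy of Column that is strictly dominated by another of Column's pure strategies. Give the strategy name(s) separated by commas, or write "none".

L: no other strategy beats it everywhere (C at a4 (12>7); R at a1 (0=0)).
C: no other strategy beats it everywhere (L at a1 (9>0); R at a1 (9>0)).
R: no other strategy beats it everywhere (L at a1 (0=0); C at a2 (6=6)).

none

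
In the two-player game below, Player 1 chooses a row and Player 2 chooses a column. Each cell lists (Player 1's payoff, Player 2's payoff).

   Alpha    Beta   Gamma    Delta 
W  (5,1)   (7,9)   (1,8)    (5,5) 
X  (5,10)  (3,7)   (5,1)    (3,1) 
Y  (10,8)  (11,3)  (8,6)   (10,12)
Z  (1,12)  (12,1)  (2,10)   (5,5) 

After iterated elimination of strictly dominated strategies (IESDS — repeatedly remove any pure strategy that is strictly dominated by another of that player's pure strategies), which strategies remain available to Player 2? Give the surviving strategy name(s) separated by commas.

Delta

Player 1's strategy W is strictly dominated by Y (Alpha: 10>5, Beta: 11>7, Gamma: 8>1, Delta: 10>5) and is removed.
Player 1's strategy X is strictly dominated by Y (Alpha: 10>5, Beta: 11>3, Gamma: 8>5, Delta: 10>3) and is removed.
Player 2's strategy Beta is strictly dominated by Alpha (Y: 8>3, Z: 12>1) and is removed.
For Player 1, Y strictly dominates Z on the remaining columns (Alpha: 10>1, Gamma: 8>2, Delta: 10>5); eliminate Z.
Player 2's strategy Alpha is strictly dominated by Delta (Y: 12>8) and is removed.
For Player 2, Delta strictly dominates Gamma on the remaining rows (Y: 12>6); eliminate Gamma.
Among the remaining strategies, none is strictly dominated by another pure strategy of the same player, so the elimination stops.
Surviving strategies — Player 1: {Y}; Player 2: {Delta}.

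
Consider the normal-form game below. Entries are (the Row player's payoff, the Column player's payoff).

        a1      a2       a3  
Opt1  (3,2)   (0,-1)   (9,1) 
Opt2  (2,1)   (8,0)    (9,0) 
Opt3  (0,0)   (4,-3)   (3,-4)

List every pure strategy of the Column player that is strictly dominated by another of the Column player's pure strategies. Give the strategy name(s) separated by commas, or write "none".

a2, a3

a1 is not dominated — it holds its own against a2 at Opt1 (2>-1); a3 at Opt1 (2>1).
a2: dominated, since a1 does at least as well everywhere (Opt1: 2>-1, Opt2: 1>0, Opt3: 0>-3).
a3: dominated, since a1 does at least as well everywhere (Opt1: 2>1, Opt2: 1>0, Opt3: 0>-4).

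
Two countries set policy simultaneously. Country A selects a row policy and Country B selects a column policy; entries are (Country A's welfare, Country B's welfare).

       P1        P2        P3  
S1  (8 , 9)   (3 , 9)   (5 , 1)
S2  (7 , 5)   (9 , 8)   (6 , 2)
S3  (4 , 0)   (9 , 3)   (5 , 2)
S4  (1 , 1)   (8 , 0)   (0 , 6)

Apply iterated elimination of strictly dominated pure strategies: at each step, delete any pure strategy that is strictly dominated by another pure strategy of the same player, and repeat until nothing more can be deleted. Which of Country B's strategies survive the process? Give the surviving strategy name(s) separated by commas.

P1, P2

Row S4 is eliminated: S2 beats it against every remaining column (P1: 7>1, P2: 9>8, P3: 6>0).
Country B's strategy P3 is strictly dominated by P2 (S1: 9>1, S2: 8>2, S3: 3>2) and is removed.
Among the remaining strategies, none is strictly dominated by another pure strategy of the same player, so the elimination stops.
Surviving strategies — Country A: {S1, S2, S3}; Country B: {P1, P2}.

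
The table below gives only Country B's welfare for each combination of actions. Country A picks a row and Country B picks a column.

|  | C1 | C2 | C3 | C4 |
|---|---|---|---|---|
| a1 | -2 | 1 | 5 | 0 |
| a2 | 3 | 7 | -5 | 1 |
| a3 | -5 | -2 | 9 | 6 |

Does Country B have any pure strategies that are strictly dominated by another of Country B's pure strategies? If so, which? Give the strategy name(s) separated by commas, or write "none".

C1

C2 strictly dominates C1 — a1: 1>-2, a2: 7>3, a3: -2>-5.
Nothing dominates C2: C1 at a1 (1>-2); C3 at a2 (7>-5); C4 at a1 (1>0).
C3 is not dominated — it holds its own against C1 at a1 (5>-2); C2 at a1 (5>1); C4 at a1 (5>0).
C4: no other strategy beats it everywhere (C1 at a1 (0>-2); C2 at a3 (6>-2); C3 at a2 (1>-5)).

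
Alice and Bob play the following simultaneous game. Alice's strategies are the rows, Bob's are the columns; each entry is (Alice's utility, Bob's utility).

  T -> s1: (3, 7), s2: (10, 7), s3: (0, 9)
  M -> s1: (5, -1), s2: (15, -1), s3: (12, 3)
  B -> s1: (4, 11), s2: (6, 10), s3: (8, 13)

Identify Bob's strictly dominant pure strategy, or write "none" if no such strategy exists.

s3 vs s1: T: 9>7, M: 3>-1, B: 13>11.
s3 vs s2: T: 9>7, M: 3>-1, B: 13>10.
s3 strictly beats every other strategy against every opponent action, so it is strictly dominant.

s3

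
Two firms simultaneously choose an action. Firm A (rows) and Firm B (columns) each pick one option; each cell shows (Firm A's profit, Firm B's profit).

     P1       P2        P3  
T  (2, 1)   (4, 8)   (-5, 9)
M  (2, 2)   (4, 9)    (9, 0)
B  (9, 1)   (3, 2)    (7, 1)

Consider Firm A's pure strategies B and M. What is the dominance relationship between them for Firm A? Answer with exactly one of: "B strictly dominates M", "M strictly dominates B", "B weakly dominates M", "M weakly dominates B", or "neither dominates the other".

neither dominates the other

Compare B to M across every action of Firm B: P1: 9>2, P2: 3<4, P3: 7<9.
B does better at P1 but worse at P2, P3; neither strategy dominates the other.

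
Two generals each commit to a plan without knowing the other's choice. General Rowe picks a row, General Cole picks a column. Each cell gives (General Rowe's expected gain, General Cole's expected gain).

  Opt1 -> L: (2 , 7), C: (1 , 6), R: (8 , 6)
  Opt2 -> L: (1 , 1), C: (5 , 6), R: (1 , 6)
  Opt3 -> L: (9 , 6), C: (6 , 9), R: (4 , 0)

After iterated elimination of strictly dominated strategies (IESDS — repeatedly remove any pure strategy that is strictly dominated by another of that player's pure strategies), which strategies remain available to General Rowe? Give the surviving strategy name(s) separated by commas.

Opt3

For General Rowe, Opt3 strictly dominates Opt2 on the remaining columns (L: 9>1, C: 6>5, R: 4>1); eliminate Opt2.
For General Cole, L strictly dominates R on the remaining rows (Opt1: 7>6, Opt3: 6>0); eliminate R.
For General Rowe, Opt3 strictly dominates Opt1 on the remaining columns (L: 9>2, C: 6>1); eliminate Opt1.
For General Cole, C strictly dominates L on the remaining rows (Opt3: 9>6); eliminate L.
Among the remaining strategies, none is strictly dominated by another pure strategy of the same player, so the elimination stops.
Surviving strategies — General Rowe: {Opt3}; General Cole: {C}.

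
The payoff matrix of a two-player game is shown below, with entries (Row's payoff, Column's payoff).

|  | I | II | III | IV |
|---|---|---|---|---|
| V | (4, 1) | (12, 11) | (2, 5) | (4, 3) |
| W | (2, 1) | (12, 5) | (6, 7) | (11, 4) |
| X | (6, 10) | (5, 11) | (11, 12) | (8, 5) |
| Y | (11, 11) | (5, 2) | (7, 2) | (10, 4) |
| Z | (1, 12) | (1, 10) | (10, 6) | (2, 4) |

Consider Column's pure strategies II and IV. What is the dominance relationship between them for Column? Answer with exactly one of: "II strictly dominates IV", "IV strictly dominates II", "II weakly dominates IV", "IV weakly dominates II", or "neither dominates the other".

neither dominates the other

II's payoffs vs IV's, by Row's action — V: 11>3, W: 5>4, X: 11>5, Y: 2<4, Z: 10>4.
II does better at V, W, X, Z but worse at Y; neither strategy dominates the other.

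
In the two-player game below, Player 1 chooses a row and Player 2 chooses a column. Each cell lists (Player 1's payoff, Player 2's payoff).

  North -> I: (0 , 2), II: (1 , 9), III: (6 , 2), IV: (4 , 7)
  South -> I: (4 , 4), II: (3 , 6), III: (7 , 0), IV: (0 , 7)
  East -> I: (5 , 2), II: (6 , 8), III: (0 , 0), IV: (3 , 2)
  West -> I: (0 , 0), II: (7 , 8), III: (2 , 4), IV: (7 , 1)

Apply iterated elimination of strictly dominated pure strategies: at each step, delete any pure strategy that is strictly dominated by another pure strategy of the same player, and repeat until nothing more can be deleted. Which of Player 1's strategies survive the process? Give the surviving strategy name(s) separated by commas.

For Player 2, II strictly dominates I on the remaining rows (North: 9>2, South: 6>4, East: 8>2, West: 8>0); eliminate I.
Player 1's strategy East is strictly dominated by West (II: 7>6, III: 2>0, IV: 7>3) and is removed.
For Player 2, II strictly dominates III on the remaining rows (North: 9>2, South: 6>0, West: 8>4); eliminate III.
Player 1's strategy North is strictly dominated by West (II: 7>1, IV: 7>4) and is removed.
Row South is eliminated: West beats it against every remaining column (II: 7>3, IV: 7>0).
Player 2's strategy IV is strictly dominated by II (West: 8>1) and is removed.
Among the remaining strategies, none is strictly dominated by another pure strategy of the same player, so the elimination stops.
Surviving strategies — Player 1: {West}; Player 2: {II}.

West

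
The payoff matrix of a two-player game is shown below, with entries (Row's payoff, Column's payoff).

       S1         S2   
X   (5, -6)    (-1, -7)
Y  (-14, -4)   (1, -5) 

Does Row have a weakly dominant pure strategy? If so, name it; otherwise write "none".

none

X fails to dominate Y at S2 (-1<1).
Y fails to dominate X at S1 (-14<5).
No single strategy dominates all the others.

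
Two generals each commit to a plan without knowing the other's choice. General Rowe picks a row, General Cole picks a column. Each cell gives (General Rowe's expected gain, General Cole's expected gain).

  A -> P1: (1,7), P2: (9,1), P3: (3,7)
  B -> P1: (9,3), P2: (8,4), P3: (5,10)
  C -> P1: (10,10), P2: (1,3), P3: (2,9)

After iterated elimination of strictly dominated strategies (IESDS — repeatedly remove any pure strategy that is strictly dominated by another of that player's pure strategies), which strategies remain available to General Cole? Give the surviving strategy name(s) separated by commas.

P1, P3

For General Cole, P3 strictly dominates P2 on the remaining rows (A: 7>1, B: 10>4, C: 9>3); eliminate P2.
Row A is eliminated: B beats it against every remaining column (P1: 9>1, P3: 5>3).
Among the remaining strategies, none is strictly dominated by another pure strategy of the same player, so the elimination stops.
Surviving strategies — General Rowe: {B, C}; General Cole: {P1, P3}.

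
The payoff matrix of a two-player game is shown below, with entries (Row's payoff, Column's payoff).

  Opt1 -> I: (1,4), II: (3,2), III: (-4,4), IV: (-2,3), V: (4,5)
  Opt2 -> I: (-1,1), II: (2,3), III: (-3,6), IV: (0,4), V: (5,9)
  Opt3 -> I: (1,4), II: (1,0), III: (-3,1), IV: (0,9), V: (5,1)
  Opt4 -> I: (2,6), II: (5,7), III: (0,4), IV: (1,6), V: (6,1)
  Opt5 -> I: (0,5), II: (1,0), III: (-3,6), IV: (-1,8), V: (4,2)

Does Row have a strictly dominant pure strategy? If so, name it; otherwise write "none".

Opt4

Opt4 vs Opt1: I: 2>1, II: 5>3, III: 0>-4, IV: 1>-2, V: 6>4.
Opt4 vs Opt2: I: 2>-1, II: 5>2, III: 0>-3, IV: 1>0, V: 6>5.
Opt4 vs Opt3: I: 2>1, II: 5>1, III: 0>-3, IV: 1>0, V: 6>5.
Opt4 vs Opt5: I: 2>0, II: 5>1, III: 0>-3, IV: 1>-1, V: 6>4.
Opt4 strictly beats every other strategy against every opponent action, so it is strictly dominant.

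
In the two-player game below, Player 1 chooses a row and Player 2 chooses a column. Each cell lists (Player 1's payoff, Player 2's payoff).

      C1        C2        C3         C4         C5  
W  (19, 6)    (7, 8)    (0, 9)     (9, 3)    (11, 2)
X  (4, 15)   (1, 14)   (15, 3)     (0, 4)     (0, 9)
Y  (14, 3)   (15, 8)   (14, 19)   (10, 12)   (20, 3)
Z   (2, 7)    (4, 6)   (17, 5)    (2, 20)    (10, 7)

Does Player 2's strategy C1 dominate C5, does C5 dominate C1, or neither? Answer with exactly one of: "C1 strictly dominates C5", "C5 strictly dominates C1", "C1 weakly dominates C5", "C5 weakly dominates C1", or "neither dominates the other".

C1 weakly dominates C5

C1's payoffs vs C5's, by Player 1's action — W: 6>2, X: 15>9, Y: 3=3, Z: 7=7.
C1 is at least as good everywhere and strictly better somewhere (tied only at Y, Z), so C1 weakly but not strictly dominates C5.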